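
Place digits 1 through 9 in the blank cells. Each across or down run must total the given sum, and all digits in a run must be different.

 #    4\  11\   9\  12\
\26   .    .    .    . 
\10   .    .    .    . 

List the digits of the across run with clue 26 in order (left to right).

3, 9, 6, 8

10 in 4 cells must be {1,2,3,4}; 4 in 2 cells must be {1,3}.
Only 3 fits R1C1 under both its across sum 26 and down sum 4.
R2C1 = 4 − 3 = 1 completes the 4 down.
Nothing is forced directly, so branch on R1C3, whose candidates are 6 or 8. If R1C3 = 8: that forces R1C4 = 9, after which R2C3 would have to be in {2,3,4} for the 10 across but in {1} for the 9 down — contradiction. So R1C3 = 6.
R2C3 = 9 − 6 = 3 completes the 9 down.
R2C4 = 4: the only remaining digit allowed by both the 10 across and the 12 down.
R1C4 = 12 − 4 = 8 completes the 12 down.
R2C2 = 10 − 8 = 2 completes the 10 across.
R1C2 = 26 − 17 = 9 completes the 26 across.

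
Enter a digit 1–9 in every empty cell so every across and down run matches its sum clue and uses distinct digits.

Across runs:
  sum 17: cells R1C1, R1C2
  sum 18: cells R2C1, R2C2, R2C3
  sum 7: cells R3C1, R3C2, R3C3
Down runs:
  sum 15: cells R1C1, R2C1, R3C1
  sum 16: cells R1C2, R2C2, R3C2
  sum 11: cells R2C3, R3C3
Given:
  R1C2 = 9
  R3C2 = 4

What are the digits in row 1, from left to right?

17 in 2 cells must be {8,9}; 7 in 3 cells must be {1,2,4}.
R1C1 = 17 − 9 = 8 completes the 17 across.
R2C2 = 16 − 13 = 3 completes the 16 down.
Given what's placed, R3C3 must be 2 to fit the 7 across and 11 down.
Given what's placed, R2C1 must be 6 to fit the 18 across and 15 down.
R2C3 = 18 − 9 = 9 completes the 18 across.
R3C1 = 7 − 6 = 1 completes the 7 across.

8 9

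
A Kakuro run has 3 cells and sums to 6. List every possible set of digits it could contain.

{1,2,3}

3 distinct digits from 1–9 sum between 6 and 24.
Only one set works: {1,2,3}.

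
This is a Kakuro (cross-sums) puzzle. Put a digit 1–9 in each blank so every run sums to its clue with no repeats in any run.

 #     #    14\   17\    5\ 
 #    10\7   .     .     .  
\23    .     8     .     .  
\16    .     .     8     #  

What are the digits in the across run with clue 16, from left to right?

7 in 3 cells must be {1,2,4}.
No cell is forced outright now. R3C2 can only be 1 or 2 or 5 (the digits allowed by both its 16 across and its 14 down). If R3C2 = 1: then R1C2 would have to be in {1,2,4} for the 7 across but in {5} for the 14 down — contradiction. If R3C2 = 2: that forces R1C2 = 4, R1C3 = 2, R1C4 = 1, R2C3 = 7, after which R2C4 would have to be in {2,3,5,6} for the 23 across but in {4} for the 5 down — contradiction. So R3C2 = 5.
R1C2 = 14 − 13 = 1 completes the 14 down.
R3C1 = 16 − 13 = 3 completes the 16 across.

3 5 8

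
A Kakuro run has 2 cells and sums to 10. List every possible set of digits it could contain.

2 distinct digits from 1–9 sum between 3 and 17.

{1,9}; {2,8}; {3,7}; {4,6}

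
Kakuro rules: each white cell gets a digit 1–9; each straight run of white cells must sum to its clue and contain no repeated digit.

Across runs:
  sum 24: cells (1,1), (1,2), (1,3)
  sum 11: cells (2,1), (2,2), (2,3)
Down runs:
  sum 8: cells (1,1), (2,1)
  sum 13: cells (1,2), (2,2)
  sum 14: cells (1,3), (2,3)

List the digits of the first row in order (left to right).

24 in 3 cells must be {7,8,9}.
The 24 across and the 8 down share only 7, so (1,1) = 7.
(2,1) = 8 − 7 = 1 completes the 8 down.
Nothing is forced directly, so branch on (2,3), whose candidates are 6 or 8. If (2,3) = 8: then (1,3) would have to be in {8,9} for the 24 across but in {6} for the 14 down — contradiction. So (2,3) = 6.
(1,3) = 14 − 6 = 8 completes the 14 down.
(2,2) = 11 − 7 = 4 completes the 11 across.
(1,2) = 24 − 15 = 9 completes the 24 across.

7, 9, 8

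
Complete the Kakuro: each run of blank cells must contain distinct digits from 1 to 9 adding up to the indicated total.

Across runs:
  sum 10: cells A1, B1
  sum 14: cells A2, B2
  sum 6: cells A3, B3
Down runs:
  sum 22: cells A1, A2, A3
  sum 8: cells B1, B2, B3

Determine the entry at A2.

9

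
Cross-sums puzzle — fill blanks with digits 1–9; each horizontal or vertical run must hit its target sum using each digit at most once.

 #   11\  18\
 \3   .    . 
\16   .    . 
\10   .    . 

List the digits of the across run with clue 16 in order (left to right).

7 9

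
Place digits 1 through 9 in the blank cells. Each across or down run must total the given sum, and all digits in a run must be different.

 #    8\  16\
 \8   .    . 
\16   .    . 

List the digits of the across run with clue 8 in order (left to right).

1 7

16 in 2 cells must be {7,9}.
The 8 across and the 16 down share only 7, so R1C2 = 7.
The 16 across and the 8 down share only 7, so R2C1 = 7.
R2C2 = 16 − 7 = 9 completes the 16 across.
R1C1 = 8 − 7 = 1 completes the 8 across.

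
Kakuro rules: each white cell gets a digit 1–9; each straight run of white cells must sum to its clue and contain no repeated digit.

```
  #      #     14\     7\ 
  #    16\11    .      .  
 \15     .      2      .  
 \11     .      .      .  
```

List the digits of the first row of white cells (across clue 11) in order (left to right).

16 in 2 cells must be {7,9}; 7 in 3 cells must be {1,2,4}.
Given what's placed, R2C3 must be 4 to fit the 15 across and 7 down.
Only 7 fits R3C1 under both its across sum 11 and down sum 16.
Given what's placed, R3C2 must be 3 to fit the 11 across and 14 down.
R3C3 = 11 − 10 = 1 completes the 11 across.
R1C2 = 14 − 5 = 9 completes the 14 down.
R1C3 = 11 − 9 = 2 completes the 11 across.
R2C1 = 15 − 6 = 9 completes the 15 across.

9 2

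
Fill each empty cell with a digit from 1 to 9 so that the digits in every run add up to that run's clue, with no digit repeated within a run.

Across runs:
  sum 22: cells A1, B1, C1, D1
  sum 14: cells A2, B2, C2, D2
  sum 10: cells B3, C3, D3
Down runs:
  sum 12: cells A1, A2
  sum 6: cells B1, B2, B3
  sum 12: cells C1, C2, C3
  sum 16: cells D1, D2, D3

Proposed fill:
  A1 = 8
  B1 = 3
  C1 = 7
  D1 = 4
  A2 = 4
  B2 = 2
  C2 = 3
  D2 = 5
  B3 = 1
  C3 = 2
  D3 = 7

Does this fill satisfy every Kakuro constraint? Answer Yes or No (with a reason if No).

Across: 8+3+7+4=22; 4+2+3+5=14; 1+2+7=10. Down: 8+4=12; 3+2+1=6; 7+3+2=12; 4+5+7=16. No digit repeats within any run.

Yes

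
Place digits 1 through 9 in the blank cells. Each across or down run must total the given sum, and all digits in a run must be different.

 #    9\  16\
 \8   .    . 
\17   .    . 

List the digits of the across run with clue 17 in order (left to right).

8, 9

17 in 2 cells must be {8,9}; 16 in 2 cells must be {7,9}.
The 8 across and the 16 down share only 7, so R1C2 = 7.
The 17 across and the 9 down share only 8, so R2C1 = 8.
R2C2 = 17 − 8 = 9 completes the 17 across.
R1C1 = 8 − 7 = 1 completes the 8 across.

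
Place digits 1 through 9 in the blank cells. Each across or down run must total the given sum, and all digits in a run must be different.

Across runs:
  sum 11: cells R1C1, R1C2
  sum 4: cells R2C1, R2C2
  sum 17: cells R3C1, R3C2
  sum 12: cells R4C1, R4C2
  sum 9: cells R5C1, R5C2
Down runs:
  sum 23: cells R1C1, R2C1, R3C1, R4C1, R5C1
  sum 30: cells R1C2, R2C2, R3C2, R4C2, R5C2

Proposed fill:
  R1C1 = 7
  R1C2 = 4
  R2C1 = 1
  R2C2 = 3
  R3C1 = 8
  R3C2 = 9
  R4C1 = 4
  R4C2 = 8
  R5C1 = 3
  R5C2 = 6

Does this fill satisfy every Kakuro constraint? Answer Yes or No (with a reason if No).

Yes

Across: 7+4=11; 1+3=4; 8+9=17; 4+8=12; 3+6=9. Down: 7+1+8+4+3=23; 4+3+9+8+6=30. No digit repeats within any run.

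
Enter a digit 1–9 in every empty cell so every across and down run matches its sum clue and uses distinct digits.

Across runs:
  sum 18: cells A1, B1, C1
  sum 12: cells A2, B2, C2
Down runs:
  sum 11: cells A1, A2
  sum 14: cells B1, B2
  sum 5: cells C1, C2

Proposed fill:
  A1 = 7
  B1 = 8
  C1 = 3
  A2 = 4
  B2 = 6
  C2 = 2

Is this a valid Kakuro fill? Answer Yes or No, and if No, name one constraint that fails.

Across: 7+8+3=18; 4+6+2=12. Down: 7+4=11; 8+6=14; 3+2=5. No digit repeats within any run.

Yes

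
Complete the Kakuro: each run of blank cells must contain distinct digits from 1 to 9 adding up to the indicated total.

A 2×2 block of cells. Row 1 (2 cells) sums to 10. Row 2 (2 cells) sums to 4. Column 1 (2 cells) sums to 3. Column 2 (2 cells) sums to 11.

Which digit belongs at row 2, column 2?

4 in 2 cells must be {1,3}; 3 in 2 cells must be {1,2}.
The 4 across and the 3 down share only 1, so (2,1) = 1.
(2,2) = 4 − 1 = 3 completes the 4 across.
(1,1) = 3 − 1 = 2 completes the 3 down.
(1,2) = 10 − 2 = 8 completes the 10 across.

3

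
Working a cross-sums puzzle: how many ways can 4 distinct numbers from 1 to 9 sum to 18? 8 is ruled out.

4 distinct digits from 1–9 sum between 10 and 30.
Dropping sets that contain 8.

7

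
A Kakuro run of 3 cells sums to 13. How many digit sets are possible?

7

3 distinct digits from 1–9 sum between 6 and 24.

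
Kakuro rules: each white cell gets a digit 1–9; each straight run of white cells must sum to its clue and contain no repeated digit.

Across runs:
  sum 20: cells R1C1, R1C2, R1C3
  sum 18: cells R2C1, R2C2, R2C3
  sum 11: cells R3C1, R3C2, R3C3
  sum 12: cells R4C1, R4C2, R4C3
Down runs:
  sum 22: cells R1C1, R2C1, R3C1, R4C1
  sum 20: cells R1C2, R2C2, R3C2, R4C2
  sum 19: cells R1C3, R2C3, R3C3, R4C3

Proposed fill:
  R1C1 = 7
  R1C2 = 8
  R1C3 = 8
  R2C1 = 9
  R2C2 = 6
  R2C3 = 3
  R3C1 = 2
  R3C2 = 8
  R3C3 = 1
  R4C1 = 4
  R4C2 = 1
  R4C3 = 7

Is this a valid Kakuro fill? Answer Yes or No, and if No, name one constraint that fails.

No — the across run R1C1–R1C3 sums to 23, not 20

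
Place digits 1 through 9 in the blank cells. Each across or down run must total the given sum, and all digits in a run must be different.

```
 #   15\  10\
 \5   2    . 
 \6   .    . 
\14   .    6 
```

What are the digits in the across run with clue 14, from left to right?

8 6

R1C2 = 5 − 2 = 3 completes the 5 across.
R2C2 = 10 − 9 = 1 completes the 10 down.
R3C1 = 14 − 6 = 8 completes the 14 across.
R2C1 = 6 − 1 = 5 completes the 6 across.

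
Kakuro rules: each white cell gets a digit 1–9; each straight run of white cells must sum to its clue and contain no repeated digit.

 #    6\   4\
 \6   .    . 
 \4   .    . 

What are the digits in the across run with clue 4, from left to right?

4 in 2 cells must be {1,3}.
The 6 across and the 4 down share only 1, so R1C2 = 1.
The 4 across and the 6 down share only 1, so R2C1 = 1.
R2C2 = 4 − 1 = 3 completes the 4 across.
R1C1 = 6 − 1 = 5 completes the 6 across.

1 3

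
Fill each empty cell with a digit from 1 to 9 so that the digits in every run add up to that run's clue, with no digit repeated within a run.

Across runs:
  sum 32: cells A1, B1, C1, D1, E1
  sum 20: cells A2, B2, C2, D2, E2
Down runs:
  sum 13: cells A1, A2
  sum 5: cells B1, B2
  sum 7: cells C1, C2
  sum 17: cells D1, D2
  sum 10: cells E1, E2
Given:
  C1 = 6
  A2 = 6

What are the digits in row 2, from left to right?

17 in 2 cells must be {8,9}.
A1 = 13 − 6 = 7 completes the 13 down.
B1 = 2: the only remaining digit allowed by both the 32 across and the 5 down.
B2 = 5 − 2 = 3 completes the 5 down.
C2 = 7 − 6 = 1 completes the 7 down.
D2 = 8: the only remaining digit allowed by both the 20 across and the 17 down.
E2 = 20 − 18 = 2 completes the 20 across.

6, 3, 1, 8, 2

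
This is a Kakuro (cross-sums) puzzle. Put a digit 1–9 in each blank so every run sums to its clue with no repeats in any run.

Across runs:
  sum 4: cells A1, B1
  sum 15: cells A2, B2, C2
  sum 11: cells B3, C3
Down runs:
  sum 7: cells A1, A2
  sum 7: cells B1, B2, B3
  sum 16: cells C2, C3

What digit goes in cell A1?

4 in 2 cells must be {1,3}; 7 in 3 cells must be {1,2,4}; 16 in 2 cells must be {7,9}.
The 4 across and the 7 down share only 1, so B1 = 1.
A1 = 4 − 1 = 3 completes the 4 across.
A2 = 7 − 3 = 4 completes the 7 down.
B2 = 2: the only remaining digit allowed by both the 15 across and the 7 down.
C2 = 15 − 6 = 9 completes the 15 across.
B3 = 7 − 3 = 4 completes the 7 down.
C3 = 11 − 4 = 7 completes the 11 across.

3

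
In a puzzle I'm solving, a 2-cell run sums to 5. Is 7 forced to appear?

No

Counterexample: {1,4} sums to 5 without using 7.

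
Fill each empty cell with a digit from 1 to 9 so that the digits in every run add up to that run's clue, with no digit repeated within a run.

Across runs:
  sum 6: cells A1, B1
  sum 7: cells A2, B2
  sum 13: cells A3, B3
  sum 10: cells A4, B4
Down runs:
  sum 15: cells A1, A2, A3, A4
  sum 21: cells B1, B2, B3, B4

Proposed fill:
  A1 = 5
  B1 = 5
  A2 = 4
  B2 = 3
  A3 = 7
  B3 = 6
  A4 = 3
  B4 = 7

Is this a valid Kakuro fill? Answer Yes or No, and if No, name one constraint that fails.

No — the down run A1–A4 sums to 19, not 15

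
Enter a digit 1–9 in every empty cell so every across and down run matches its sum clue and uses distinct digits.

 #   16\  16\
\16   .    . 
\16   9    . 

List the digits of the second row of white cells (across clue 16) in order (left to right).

16 in 2 cells must be {7,9}.
R1C1 = 16 − 9 = 7 completes the 16 down.
R1C2 = 16 − 7 = 9 completes the 16 across.
R2C2 = 16 − 9 = 7 completes the 16 across.

9 7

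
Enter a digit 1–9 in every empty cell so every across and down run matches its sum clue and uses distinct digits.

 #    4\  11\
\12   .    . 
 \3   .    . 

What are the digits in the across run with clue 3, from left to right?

1 2

3 in 2 cells must be {1,2}; 4 in 2 cells must be {1,3}.
The 12 across and the 4 down share only 3, so R1C1 = 3.
R1C2 = 12 − 3 = 9 completes the 12 across.
R2C1 = 4 − 3 = 1 completes the 4 down.
R2C2 = 3 − 1 = 2 completes the 3 across.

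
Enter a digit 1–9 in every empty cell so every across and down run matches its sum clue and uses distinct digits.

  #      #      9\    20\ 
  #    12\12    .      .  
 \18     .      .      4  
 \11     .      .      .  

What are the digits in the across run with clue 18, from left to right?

R3C3 = 7: the only remaining digit allowed by both the 11 across and the 20 down.
R1C3 = 20 − 11 = 9 completes the 20 down.
Given what's placed, R3C1 must be 3 to fit the 11 across and 12 down.
R3C2 = 11 − 10 = 1 completes the 11 across.
R1C2 = 12 − 9 = 3 completes the 12 across.
R2C1 = 12 − 3 = 9 completes the 12 down.
R2C2 = 18 − 13 = 5 completes the 18 across.

9 5 4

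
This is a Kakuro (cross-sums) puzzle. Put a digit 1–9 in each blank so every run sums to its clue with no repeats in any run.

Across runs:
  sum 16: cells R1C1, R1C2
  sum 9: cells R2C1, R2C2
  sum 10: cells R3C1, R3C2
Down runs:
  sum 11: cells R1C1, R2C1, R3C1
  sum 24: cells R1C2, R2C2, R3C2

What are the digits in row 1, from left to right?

16 in 2 cells must be {7,9}; 24 in 3 cells must be {7,8,9}.
The 16 across and the 11 down share only 7, so R1C1 = 7.
R1C2 = 16 − 7 = 9 completes the 16 across.
Nothing is forced directly, so branch on R2C1, whose candidates are 1 or 3. If R2C1 = 3: then R2C2 would have to be in {6} for the 9 across but in {7,8} for the 24 down — contradiction. So R2C1 = 1.
R2C2 = 9 − 1 = 8 completes the 9 across.
R3C1 = 11 − 8 = 3 completes the 11 down.
R3C2 = 10 − 3 = 7 completes the 10 across.

7 9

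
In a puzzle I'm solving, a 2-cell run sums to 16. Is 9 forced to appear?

Yes

The only way to make 16 from 2 distinct digits is {7,9}, which contains 9.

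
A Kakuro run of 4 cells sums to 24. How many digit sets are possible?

4 distinct digits from 1–9 sum between 10 and 30.

8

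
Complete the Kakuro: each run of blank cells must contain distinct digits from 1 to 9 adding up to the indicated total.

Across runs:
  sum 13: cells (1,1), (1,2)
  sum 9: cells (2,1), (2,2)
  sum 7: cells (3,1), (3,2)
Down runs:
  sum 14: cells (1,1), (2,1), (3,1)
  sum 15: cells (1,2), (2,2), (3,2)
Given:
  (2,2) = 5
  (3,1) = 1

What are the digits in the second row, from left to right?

4 5

(2,1) = 9 − 5 = 4 completes the 9 across.
(3,2) = 7 − 1 = 6 completes the 7 across.
(1,1) = 14 − 5 = 9 completes the 14 down.
(1,2) = 13 − 9 = 4 completes the 13 across.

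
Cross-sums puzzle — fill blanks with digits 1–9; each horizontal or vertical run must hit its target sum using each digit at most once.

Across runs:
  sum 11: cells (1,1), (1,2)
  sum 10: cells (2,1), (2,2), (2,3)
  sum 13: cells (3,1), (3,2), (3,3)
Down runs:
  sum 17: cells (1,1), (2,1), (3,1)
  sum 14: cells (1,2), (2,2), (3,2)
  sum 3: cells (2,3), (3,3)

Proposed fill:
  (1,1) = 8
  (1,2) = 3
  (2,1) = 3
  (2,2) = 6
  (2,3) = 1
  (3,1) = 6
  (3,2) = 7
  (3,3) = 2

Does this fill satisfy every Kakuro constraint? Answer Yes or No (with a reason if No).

No — the down run (1,2)–(3,2) sums to 16, not 14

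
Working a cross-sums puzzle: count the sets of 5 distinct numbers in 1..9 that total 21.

8

5 distinct digits from 1–9 sum between 15 and 35.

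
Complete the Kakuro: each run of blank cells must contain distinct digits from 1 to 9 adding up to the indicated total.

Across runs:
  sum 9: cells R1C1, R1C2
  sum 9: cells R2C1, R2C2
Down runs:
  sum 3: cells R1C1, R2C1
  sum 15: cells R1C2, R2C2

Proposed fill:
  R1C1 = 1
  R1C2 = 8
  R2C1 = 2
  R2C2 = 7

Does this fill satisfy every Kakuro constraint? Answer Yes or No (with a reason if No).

Across: 1+8=9; 2+7=9. Down: 1+2=3; 8+7=15. No digit repeats within any run.

Yes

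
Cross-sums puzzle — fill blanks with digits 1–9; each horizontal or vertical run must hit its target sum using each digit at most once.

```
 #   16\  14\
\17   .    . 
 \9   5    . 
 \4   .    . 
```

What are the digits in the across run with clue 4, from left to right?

17 in 2 cells must be {8,9}; 4 in 2 cells must be {1,3}.
R2C2 = 9 − 5 = 4 completes the 9 across.
Given what's placed, R3C1 must be 3 to fit the 4 across and 16 down.
R3C2 = 4 − 3 = 1 completes the 4 across.
R1C1 = 16 − 8 = 8 completes the 16 down.
R1C2 = 17 − 8 = 9 completes the 17 across.

3 1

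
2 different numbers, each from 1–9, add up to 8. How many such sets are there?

3

2 distinct digits from 1–9 sum between 3 and 17.
Enumerating: {1,7}, {2,6}, {3,5}.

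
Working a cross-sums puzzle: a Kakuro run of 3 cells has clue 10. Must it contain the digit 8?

Counterexample: {1,2,7} sums to 10 without using 8.

No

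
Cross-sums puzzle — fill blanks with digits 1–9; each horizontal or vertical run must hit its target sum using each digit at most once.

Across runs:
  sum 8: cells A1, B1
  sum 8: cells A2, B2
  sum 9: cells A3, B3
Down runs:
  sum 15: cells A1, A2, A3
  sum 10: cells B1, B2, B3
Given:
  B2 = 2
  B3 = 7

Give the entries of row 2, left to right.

6 2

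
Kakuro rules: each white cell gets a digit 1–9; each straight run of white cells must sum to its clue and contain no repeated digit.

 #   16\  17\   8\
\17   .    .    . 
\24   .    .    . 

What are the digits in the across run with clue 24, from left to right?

9 8 7

24 in 3 cells must be {7,8,9}; 16 in 2 cells must be {7,9}; 17 in 2 cells must be {8,9}.
The 24 across and the 8 down share only 7, so R2C3 = 7.
R1C3 = 8 − 7 = 1 completes the 8 down.
Given what's placed, R2C1 must be 9 to fit the 24 across and 16 down.
R2C2 = 24 − 16 = 8 completes the 24 across.
R1C1 = 16 − 9 = 7 completes the 16 down.
R1C2 = 17 − 8 = 9 completes the 17 across.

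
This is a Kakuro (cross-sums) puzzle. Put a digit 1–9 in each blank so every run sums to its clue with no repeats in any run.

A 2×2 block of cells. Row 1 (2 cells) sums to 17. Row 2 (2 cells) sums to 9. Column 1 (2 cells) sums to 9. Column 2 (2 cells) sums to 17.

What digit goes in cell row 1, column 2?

9

17 in 2 cells must be {8,9}.
The 17 across and the 9 down share only 8, so (1,1) = 8.
(1,2) = 17 − 8 = 9 completes the 17 across.
(2,1) = 9 − 8 = 1 completes the 9 down.
(2,2) = 9 − 1 = 8 completes the 9 across.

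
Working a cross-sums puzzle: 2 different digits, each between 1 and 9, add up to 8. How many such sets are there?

3

2 distinct digits from 1–9 sum between 3 and 17.
Enumerating: {1,7}, {2,6}, {3,5}.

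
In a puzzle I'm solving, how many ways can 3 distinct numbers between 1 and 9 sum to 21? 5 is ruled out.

2

3 distinct digits from 1–9 sum between 6 and 24.
Dropping sets that contain 5.
Enumerating: {4,8,9}, {6,7,8}.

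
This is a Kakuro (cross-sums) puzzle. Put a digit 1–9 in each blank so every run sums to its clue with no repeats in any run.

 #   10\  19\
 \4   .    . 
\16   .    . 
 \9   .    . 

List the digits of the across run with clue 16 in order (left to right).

4 in 2 cells must be {1,3}; 16 in 2 cells must be {7,9}.
The 4 across and the 19 down share only 3, so R1C2 = 3.
The 16 across and the 10 down share only 7, so R2C1 = 7.
R2C2 = 16 − 7 = 9 completes the 16 across.
R3C2 = 19 − 12 = 7 completes the 19 down.
R1C1 = 4 − 3 = 1 completes the 4 across.
R3C1 = 9 − 7 = 2 completes the 9 across.

7 9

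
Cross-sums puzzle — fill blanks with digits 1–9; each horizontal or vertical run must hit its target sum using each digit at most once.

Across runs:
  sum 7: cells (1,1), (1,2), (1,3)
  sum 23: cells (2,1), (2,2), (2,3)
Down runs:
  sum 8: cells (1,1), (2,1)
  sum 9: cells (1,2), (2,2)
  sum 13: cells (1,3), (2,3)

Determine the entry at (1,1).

7 in 3 cells must be {1,2,4}; 23 in 3 cells must be {6,8,9}.
The 7 across and the 13 down share only 4, so (1,3) = 4.
The 23 across and the 8 down share only 6, so (2,1) = 6.
(2,2) = 8: the only remaining digit allowed by both the 23 across and the 9 down.
(2,3) = 23 − 14 = 9 completes the 23 across.
(1,1) = 8 − 6 = 2 completes the 8 down.
(1,2) = 7 − 6 = 1 completes the 7 across.

2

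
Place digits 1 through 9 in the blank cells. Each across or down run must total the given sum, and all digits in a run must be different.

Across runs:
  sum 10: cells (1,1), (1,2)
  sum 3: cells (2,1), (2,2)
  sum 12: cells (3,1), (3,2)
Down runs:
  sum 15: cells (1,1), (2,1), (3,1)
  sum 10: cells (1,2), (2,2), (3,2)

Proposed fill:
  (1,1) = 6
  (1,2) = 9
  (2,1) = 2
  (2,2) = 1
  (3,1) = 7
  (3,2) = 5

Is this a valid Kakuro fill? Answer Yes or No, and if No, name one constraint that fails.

No — the down run (1,2)–(3,2) sums to 15, not 10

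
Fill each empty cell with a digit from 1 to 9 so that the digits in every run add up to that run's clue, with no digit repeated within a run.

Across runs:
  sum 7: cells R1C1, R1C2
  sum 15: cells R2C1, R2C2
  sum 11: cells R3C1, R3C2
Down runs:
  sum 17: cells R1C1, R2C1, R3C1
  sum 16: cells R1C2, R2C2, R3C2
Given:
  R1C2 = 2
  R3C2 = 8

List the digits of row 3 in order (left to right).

R1C1 = 7 − 2 = 5 completes the 7 across.
R2C2 = 16 − 10 = 6 completes the 16 down.
R3C1 = 11 − 8 = 3 completes the 11 across.
R2C1 = 15 − 6 = 9 completes the 15 across.

3 8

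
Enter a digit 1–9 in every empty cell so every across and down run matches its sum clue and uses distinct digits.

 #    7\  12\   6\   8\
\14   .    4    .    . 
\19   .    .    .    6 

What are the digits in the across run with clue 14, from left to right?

3 4 5 2

R1C4 = 8 − 6 = 2 completes the 8 down.
R2C2 = 12 − 4 = 8 completes the 12 down.
Nothing is forced directly, so branch on R1C3, whose candidates are 1 or 5. If R1C3 = 1: then R1C1 would have to be in {7} for the 14 across but in {1,2,3,4,5,6} for the 7 down — contradiction. So R1C3 = 5.
R1C1 = 14 − 11 = 3 completes the 14 across.
R2C1 = 7 − 3 = 4 completes the 7 down.
R2C3 = 19 − 18 = 1 completes the 19 across.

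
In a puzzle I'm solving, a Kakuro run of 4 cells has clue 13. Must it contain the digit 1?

Yes

Every partition of 13 into 4 distinct digits includes 1: {1,2,3,7}, {1,2,4,6}, {1,3,4,5}.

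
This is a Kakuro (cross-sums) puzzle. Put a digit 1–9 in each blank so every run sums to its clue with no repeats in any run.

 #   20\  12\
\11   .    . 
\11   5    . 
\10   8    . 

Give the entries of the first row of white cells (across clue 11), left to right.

7 4

R1C1 = 20 − 13 = 7 completes the 20 down.
R1C2 = 11 − 7 = 4 completes the 11 across.
R2C2 = 11 − 5 = 6 completes the 11 across.
R3C2 = 10 − 8 = 2 completes the 10 across.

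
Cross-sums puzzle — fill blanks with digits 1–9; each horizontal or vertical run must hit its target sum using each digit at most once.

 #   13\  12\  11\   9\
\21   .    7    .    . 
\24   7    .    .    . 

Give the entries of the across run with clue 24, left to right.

R1C1 = 13 − 7 = 6 completes the 13 down.
R2C2 = 12 − 7 = 5 completes the 12 down.
No cell is forced outright now. R1C3 can only be 3 or 5 (the digits allowed by both its 21 across and its 11 down). If R1C3 = 5: that forces R1C4 = 3, after which R2C3 would have to be in {3,4,8,9} for the 24 across but in {6} for the 11 down — contradiction. So R1C3 = 3.
R1C4 = 21 − 16 = 5 completes the 21 across.
R2C3 = 11 − 3 = 8 completes the 11 down.
R2C4 = 24 − 20 = 4 completes the 24 across.

7, 5, 8, 4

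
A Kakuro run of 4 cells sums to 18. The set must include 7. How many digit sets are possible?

4

4 distinct digits from 1–9 sum between 10 and 30.
Keeping only sets containing 7.
Enumerating: {1,2,7,8}, {1,4,6,7}, {2,3,6,7}, {2,4,5,7}.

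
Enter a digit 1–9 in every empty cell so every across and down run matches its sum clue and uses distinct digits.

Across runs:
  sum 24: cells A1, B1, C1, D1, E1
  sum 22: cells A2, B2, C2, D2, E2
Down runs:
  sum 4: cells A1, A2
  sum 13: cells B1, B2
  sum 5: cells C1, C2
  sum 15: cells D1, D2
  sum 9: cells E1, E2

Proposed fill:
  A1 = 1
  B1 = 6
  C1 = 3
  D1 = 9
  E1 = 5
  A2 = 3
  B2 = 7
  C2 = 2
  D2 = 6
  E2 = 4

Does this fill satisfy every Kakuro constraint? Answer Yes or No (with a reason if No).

Yes

Across: 1+6+3+9+5=24; 3+7+2+6+4=22. Down: 1+3=4; 6+7=13; 3+2=5; 9+6=15; 5+4=9. No digit repeats within any run.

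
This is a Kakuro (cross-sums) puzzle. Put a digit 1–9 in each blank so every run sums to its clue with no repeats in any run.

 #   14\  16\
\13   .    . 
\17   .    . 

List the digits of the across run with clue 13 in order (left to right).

6 7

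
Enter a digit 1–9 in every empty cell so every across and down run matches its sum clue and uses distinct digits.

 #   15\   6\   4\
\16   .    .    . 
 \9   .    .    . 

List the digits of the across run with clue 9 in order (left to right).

4 in 2 cells must be {1,3}.
The 9 across and the 15 down share only 6, so R2C1 = 6.
Given what's placed, R2C3 must be 1 to fit the 9 across and 4 down.
R1C1 = 15 − 6 = 9 completes the 15 down.
R1C3 = 4 − 1 = 3 completes the 4 down.
R2C2 = 9 − 7 = 2 completes the 9 across.
R1C2 = 16 − 12 = 4 completes the 16 across.

6 2 1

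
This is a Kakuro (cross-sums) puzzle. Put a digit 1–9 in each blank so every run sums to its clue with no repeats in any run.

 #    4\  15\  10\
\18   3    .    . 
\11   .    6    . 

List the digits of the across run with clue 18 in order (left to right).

4 in 2 cells must be {1,3}.
R1C2 = 15 − 6 = 9 completes the 15 down.
R1C3 = 18 − 12 = 6 completes the 18 across.
R2C1 = 4 − 3 = 1 completes the 4 down.
R2C3 = 11 − 7 = 4 completes the 11 across.

3 9 6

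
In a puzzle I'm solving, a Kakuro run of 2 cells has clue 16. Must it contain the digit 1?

No

The only way to make 16 from 2 distinct digits is {7,9}, which does not contain 1.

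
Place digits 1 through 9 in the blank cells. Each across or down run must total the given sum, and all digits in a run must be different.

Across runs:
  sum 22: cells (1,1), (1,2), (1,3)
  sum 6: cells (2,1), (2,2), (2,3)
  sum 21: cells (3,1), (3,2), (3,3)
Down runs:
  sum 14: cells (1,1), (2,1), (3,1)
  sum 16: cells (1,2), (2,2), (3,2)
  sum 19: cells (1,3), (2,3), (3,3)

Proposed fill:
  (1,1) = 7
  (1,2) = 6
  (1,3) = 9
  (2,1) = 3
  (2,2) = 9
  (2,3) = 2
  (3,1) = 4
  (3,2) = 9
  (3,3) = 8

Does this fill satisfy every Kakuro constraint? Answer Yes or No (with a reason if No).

No — the across run (2,1)–(2,3) sums to 14, not 6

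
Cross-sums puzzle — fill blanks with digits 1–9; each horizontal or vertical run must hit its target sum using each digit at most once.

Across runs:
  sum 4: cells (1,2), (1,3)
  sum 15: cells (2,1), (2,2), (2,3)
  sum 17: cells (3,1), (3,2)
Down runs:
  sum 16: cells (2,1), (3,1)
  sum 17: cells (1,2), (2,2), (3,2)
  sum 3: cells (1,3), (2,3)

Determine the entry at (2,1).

4 in 2 cells must be {1,3}; 17 in 2 cells must be {8,9}; 16 in 2 cells must be {7,9}.
The 4 across and the 3 down share only 1, so (1,3) = 1.
(2,3) = 3 − 1 = 2 completes the 3 down.
Intersecting the 17 across with the 16 down forces (3,1) = 9.
(3,2) = 17 − 9 = 8 completes the 17 across.
(1,2) = 4 − 1 = 3 completes the 4 across.
(2,1) = 16 − 9 = 7 completes the 16 down.
(2,2) = 15 − 9 = 6 completes the 15 across.

7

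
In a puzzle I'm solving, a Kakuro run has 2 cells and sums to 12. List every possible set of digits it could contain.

2 distinct digits from 1–9 sum between 3 and 17.

{3,9}; {4,8}; {5,7}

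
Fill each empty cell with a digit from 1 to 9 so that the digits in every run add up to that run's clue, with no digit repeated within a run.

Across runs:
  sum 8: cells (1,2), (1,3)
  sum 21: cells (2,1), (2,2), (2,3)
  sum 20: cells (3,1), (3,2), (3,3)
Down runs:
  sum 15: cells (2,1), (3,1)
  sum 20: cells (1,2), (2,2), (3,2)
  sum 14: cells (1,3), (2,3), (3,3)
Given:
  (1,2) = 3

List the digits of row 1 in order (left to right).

(1,3) = 8 − 3 = 5 completes the 8 across.
No cell is forced outright now. (2,3) can only be 6 or 7 or 8 (the digits allowed by both its 21 across and its 14 down). If (2,3) = 7: then (3,3) would have to be in {3,4,5,6,7,8,9} for the 20 across but in {2} for the 14 down — contradiction. If (2,3) = 8: that forces (2,2) = 9, (3,2) = 8, after which (3,3) would have to be in {3,5,7,9} for the 20 across but in {1} for the 14 down — contradiction. So (2,3) = 6.
(2,2) = 8: the only remaining digit allowed by both the 21 across and the 20 down.
(3,2) = 20 − 11 = 9 completes the 20 down.
(3,3) = 14 − 11 = 3 completes the 14 down.
(2,1) = 21 − 14 = 7 completes the 21 across.
(3,1) = 20 − 12 = 8 completes the 20 across.

3 5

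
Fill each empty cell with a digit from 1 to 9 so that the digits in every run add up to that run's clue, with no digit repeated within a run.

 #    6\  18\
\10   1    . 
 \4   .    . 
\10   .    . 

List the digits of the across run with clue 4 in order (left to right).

3 1

4 in 2 cells must be {1,3}; 6 in 3 cells must be {1,2,3}.
R1C2 = 10 − 1 = 9 completes the 10 across.
Given what's placed, R2C1 must be 3 to fit the 4 across and 6 down.
R2C2 = 4 − 3 = 1 completes the 4 across.
R3C1 = 6 − 4 = 2 completes the 6 down.
R3C2 = 10 − 2 = 8 completes the 10 across.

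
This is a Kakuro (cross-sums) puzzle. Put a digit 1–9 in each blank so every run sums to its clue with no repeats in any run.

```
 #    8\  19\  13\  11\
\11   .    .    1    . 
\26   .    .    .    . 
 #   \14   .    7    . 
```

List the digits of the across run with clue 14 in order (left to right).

11 in 4 cells must be {1,2,3,5}.
R2C3 = 13 − 8 = 5 completes the 13 down.
Nothing is forced directly, so branch on R2C1, whose candidates are 6 or 7. If R2C1 = 7: then R1C1 would have to be in {2,3,5} for the 11 across but in {1} for the 8 down — contradiction. So R2C1 = 6.
R1C1 = 8 − 6 = 2 completes the 8 down.
No cell is forced outright now. R2C4 can only be 7 or 8 (the digits allowed by both its 26 across and its 11 down). If R2C4 = 8: then R1C4 would have to be in {3,5} for the 11 across but in {1,2} for the 11 down — contradiction. So R2C4 = 7.
Given what's placed, R1C4 must be 3 to fit the 11 across and 11 down.
R2C2 = 26 − 18 = 8 completes the 26 across.
R3C4 = 11 − 10 = 1 completes the 11 down.
R1C2 = 11 − 6 = 5 completes the 11 across.
R3C2 = 14 − 8 = 6 completes the 14 across.

6, 7, 1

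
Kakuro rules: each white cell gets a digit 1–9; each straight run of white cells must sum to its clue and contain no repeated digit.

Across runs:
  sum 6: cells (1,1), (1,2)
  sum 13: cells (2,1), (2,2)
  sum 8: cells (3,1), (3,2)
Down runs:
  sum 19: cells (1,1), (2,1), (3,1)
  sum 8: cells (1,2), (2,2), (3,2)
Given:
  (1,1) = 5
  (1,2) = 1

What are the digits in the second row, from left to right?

Given what's placed, (3,1) must be 6 to fit the 8 across and 19 down.
(3,2) = 8 − 6 = 2 completes the 8 across.
(2,1) = 19 − 11 = 8 completes the 19 down.
(2,2) = 13 − 8 = 5 completes the 13 across.

8 5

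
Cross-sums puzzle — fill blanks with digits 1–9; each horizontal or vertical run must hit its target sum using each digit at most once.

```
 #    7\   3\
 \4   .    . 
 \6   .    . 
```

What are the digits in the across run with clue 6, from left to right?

4 2

4 in 2 cells must be {1,3}; 3 in 2 cells must be {1,2}.
The 4 across and the 3 down share only 1, so R1C2 = 1.
R2C2 = 3 − 1 = 2 completes the 3 down.
R1C1 = 4 − 1 = 3 completes the 4 across.
R2C1 = 6 − 2 = 4 completes the 6 across.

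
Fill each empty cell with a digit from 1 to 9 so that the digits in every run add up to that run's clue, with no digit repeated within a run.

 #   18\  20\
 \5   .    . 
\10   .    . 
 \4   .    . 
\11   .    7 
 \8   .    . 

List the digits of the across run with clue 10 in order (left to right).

4 in 2 cells must be {1,3}.
R4C1 = 11 − 7 = 4 completes the 11 across.
Nothing is forced directly, so branch on R1C1, whose candidates are 1 or 2 or 3. If R1C1 = 2: that forces R1C2 = 3, R3C2 = 1, R5C2 = 5, R2C2 = 4, R3C1 = 3, after which R5C1 would have to be in {3} for the 8 across but in {1,8} for the 18 down — contradiction. If R1C1 = 3: that forces R1C2 = 2, R3C1 = 1, after which R3C2 would have to be in {3} for the 4 across but in {1,4,6} for the 20 down — contradiction. So R1C1 = 1.
R1C2 = 5 − 1 = 4 completes the 5 across.
Given what's placed, R3C1 must be 3 to fit the 4 across and 18 down.
R3C2 = 4 − 3 = 1 completes the 4 across.
R5C1 = 2: the only remaining digit allowed by both the 8 across and the 18 down.
R5C2 = 8 − 2 = 6 completes the 8 across.
R2C1 = 18 − 10 = 8 completes the 18 down.
R2C2 = 10 − 8 = 2 completes the 10 across.

8 2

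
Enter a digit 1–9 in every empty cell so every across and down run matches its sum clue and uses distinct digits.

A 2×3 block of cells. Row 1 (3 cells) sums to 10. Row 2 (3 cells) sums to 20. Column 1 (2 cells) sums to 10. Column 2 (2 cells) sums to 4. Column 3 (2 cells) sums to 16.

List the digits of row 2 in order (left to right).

4 in 2 cells must be {1,3}; 16 in 2 cells must be {7,9}.
The 10 across and the 16 down share only 7, so (1,3) = 7.
The 20 across and the 4 down share only 3, so (2,2) = 3.
(2,3) = 16 − 7 = 9 completes the 16 down.
(1,2) = 4 − 3 = 1 completes the 4 down.
(2,1) = 20 − 12 = 8 completes the 20 across.
(1,1) = 10 − 8 = 2 completes the 10 across.

8 3 9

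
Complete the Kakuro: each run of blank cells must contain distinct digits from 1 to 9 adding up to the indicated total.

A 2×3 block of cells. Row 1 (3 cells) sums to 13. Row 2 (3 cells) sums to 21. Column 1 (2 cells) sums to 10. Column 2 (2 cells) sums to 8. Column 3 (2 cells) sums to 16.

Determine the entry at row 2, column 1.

16 in 2 cells must be {7,9}.
Nothing is forced directly, so branch on (2,2), whose candidates are 5 or 6 or 7. If (2,2) = 6: that forces (1,2) = 2, (1,3) = 7, after which (2,3) would have to be in {7,8} for the 21 across but in {9} for the 16 down — contradiction. If (2,2) = 7: that forces (1,2) = 1, (2,3) = 9, (1,3) = 7, after which (2,1) would have to be in {5} for the 21 across but in {1,2,3,4,6,7,8,9} for the 10 down — contradiction. So (2,2) = 5.
(1,2) = 8 − 5 = 3 completes the 8 down.
Given what's placed, (1,3) must be 9 to fit the 13 across and 16 down.
(2,3) = 16 − 9 = 7 completes the 16 down.
(1,1) = 13 − 12 = 1 completes the 13 across.
(2,1) = 21 − 12 = 9 completes the 21 across.

9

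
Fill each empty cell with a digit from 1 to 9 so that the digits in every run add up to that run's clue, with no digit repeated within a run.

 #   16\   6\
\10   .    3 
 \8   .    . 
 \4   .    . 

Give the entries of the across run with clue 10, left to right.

7 3

4 in 2 cells must be {1,3}; 6 in 3 cells must be {1,2,3}.
R1C1 = 10 − 3 = 7 completes the 10 across.
R3C2 = 1: the only remaining digit allowed by both the 4 across and the 6 down.
R2C2 = 6 − 4 = 2 completes the 6 down.
R3C1 = 4 − 1 = 3 completes the 4 across.
R2C1 = 8 − 2 = 6 completes the 8 across.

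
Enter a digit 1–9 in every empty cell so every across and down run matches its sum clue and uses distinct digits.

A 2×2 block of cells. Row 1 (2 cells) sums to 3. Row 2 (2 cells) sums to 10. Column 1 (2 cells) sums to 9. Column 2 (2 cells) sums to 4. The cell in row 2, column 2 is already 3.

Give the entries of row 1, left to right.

2, 1

3 in 2 cells must be {1,2}; 4 in 2 cells must be {1,3}.
(1,2) = 4 − 3 = 1 completes the 4 down.
(2,1) = 10 − 3 = 7 completes the 10 across.
(1,1) = 3 − 1 = 2 completes the 3 across.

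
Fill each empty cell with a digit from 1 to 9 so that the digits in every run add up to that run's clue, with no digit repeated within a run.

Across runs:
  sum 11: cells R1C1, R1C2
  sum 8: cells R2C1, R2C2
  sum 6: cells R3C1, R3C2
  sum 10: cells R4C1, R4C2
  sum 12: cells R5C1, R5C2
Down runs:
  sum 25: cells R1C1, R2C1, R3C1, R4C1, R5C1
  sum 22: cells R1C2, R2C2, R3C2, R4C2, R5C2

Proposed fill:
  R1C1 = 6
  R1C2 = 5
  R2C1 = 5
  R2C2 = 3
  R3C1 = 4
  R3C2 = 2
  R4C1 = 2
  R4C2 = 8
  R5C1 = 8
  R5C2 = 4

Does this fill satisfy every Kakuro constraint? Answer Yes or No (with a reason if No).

Yes

Across: 6+5=11; 5+3=8; 4+2=6; 2+8=10; 8+4=12. Down: 6+5+4+2+8=25; 5+3+2+8+4=22. No digit repeats within any run.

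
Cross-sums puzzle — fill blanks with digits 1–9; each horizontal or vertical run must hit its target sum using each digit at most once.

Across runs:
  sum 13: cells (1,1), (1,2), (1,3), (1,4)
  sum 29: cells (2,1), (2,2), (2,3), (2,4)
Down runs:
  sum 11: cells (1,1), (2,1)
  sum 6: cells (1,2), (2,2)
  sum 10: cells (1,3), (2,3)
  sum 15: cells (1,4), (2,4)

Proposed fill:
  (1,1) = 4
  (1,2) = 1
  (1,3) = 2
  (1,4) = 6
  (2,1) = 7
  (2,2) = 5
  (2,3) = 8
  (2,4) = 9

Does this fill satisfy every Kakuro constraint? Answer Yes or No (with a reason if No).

Across: 4+1+2+6=13; 7+5+8+9=29. Down: 4+7=11; 1+5=6; 2+8=10; 6+9=15. No digit repeats within any run.

Yes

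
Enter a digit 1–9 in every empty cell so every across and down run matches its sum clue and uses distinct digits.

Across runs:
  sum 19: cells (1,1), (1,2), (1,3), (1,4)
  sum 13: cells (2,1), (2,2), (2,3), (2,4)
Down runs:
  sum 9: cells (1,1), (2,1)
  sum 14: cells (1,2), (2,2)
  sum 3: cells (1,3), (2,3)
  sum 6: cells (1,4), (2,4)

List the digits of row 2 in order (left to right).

4, 6, 1, 2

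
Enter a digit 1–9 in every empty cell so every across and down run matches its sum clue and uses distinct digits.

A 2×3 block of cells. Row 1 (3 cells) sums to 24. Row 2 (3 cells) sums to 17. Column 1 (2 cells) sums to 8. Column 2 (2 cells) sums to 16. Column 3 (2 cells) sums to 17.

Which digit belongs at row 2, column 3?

24 in 3 cells must be {7,8,9}; 16 in 2 cells must be {7,9}; 17 in 2 cells must be {8,9}.
The 24 across and the 8 down share only 7, so (1,1) = 7.
Given what's placed, (1,2) must be 9 to fit the 24 across and 16 down.
(1,3) = 24 − 16 = 8 completes the 24 across.
(2,1) = 8 − 7 = 1 completes the 8 down.
(2,2) = 16 − 9 = 7 completes the 16 down.
(2,3) = 17 − 8 = 9 completes the 17 across.

9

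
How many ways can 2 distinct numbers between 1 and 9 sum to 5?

2 distinct digits from 1–9 sum between 3 and 17.
Enumerating: {1,4}, {2,3}.

2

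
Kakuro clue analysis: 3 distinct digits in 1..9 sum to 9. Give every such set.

{1,2,6}; {1,3,5}; {2,3,4}

3 distinct digits from 1–9 sum between 6 and 24.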